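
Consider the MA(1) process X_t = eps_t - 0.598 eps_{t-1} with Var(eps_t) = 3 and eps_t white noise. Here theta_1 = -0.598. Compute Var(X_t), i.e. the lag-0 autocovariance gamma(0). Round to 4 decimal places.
\gamma(0) = 4.0728

For an MA(q) process X_t = eps_t + sum_i theta_i eps_{t-i} with
Var(eps_t) = sigma^2, the variance is
  gamma(0) = sigma^2 * (1 + sum_i theta_i^2).
  sum_i theta_i^2 = (-0.598)^2 = 0.357604.
  gamma(0) = 3 * (1 + 0.357604) = 3 * 1.357604 = 4.072812, which rounds to 4.0728.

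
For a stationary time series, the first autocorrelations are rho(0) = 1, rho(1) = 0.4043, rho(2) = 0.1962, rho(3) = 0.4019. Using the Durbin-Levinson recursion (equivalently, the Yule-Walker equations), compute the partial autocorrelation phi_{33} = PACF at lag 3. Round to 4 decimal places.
\phi_{33} = 0.3710

The PACF at lag k is phi_{kk}, the last component of the solution
to the Yule-Walker system G_k phi = r_k where
  (G_k)_{ij} = rho(|i - j|), (r_k)_i = rho(i), i,j = 1..k.
Equivalently, Durbin-Levinson gives phi_{kk} iteratively:
  phi_{11} = rho(1)
  phi_{kk} = [rho(k) - sum_{j=1..k-1} phi_{k-1,j} rho(k-j)]
            / [1 - sum_{j=1..k-1} phi_{k-1,j} rho(j)],
  phi_{k,j} = phi_{k-1,j} - phi_{kk} phi_{k-1,k-j},  j = 1..k-1.
Step k = 1:
  phi_11 = rho(1) = 0.4043.
Step k = 2:
  phi_22 = [rho(2) - phi_11 rho(1)] / [1 - phi_11 rho(1)] = [0.1962 - (0.4043)(0.4043)] / [1 - (0.4043)(0.4043)]
         = 0.03274151 / 0.83654151 = 0.039139.
  Update: phi_21 = phi_11 - phi_22 phi_11 = 0.4043 - (0.039139)(0.4043) = 0.388476.
Step k = 3:
  phi_33 = [rho(3) - phi_21 rho(2) - phi_22 rho(1)] / [1 - phi_21 rho(1) - phi_22 rho(2)]
    numerator   = 0.4019 - (0.388476)(0.1962) - (0.039139)(0.4043) = 0.30985705
    denominator = 1 - (0.388476)(0.4043) - (0.039139)(0.1962) = 0.83526004
  phi_33 = 0.30985705 / 0.83526004 = 0.371.
Therefore phi_{33} = 0.3710.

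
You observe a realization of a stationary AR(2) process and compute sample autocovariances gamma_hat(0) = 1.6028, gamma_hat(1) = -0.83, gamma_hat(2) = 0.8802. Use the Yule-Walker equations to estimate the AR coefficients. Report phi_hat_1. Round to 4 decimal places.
\hat\phi_{1} = -0.3190

The Yule-Walker equations for an AR(p) process read, in matrix form,
  Gamma_p phi = r_p,   with   (Gamma_p)_{ij} = gamma(|i - j|),
                       (r_p)_i = gamma(i),   i,j = 1..p.
Substitute the sample gammas (Toeplitz matrix and right-hand side of size 2):
  Gamma_p = [[1.6028, -0.83], [-0.83, 1.6028]]
  r_p     = [-0.83, 0.8802]
Written out:
  1.6028 phi_1 - 0.83 phi_2 = -0.83
  -0.83 phi_1 + 1.6028 phi_2 = 0.8802
Solve by Cramer's rule:
  det = gamma(0)^2 - gamma(1)^2 = (1.6028)^2 - (-0.83)^2 = 2.56896784 - 0.6889 = 1.88006784
  phi_hat_1 = [gamma(1) gamma(0) - gamma(1) gamma(2)] / det = [(-0.83)(1.6028) - (-0.83)(0.8802)] / 1.88006784 = -0.599758 / 1.88006784 = -0.319
  phi_hat_2 = [gamma(0) gamma(2) - gamma(1)^2] / det = [(1.6028)(0.8802) - (-0.83)^2] / 1.88006784 = 0.72188456 / 1.88006784 = 0.384
So phi_hat = [-0.3190, 0.3840].
Therefore phi_hat_1 = -0.3190.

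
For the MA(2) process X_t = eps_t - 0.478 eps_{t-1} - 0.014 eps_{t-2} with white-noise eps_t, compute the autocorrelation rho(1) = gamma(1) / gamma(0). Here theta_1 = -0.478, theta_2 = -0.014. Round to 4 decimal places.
\rho(1) = -0.3836

For an MA(q) process with theta_0 = 1, the autocovariance is
  gamma(k) = sigma^2 * sum_{i=0..q-k} theta_i * theta_{i+k},
and rho(k) = gamma(k) / gamma(0). Sigma^2 cancels.
  numerator   = (1)*(-0.478) + (-0.478)*(-0.014) = -0.471308.
  denominator = (1)^2 + (-0.478)^2 + (-0.014)^2 = 1.22868.
  rho(1) = -0.471308 / 1.22868 = -0.3836.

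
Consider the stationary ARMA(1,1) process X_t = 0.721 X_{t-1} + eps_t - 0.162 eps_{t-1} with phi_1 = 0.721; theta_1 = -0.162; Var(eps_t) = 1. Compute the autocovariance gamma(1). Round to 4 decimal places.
\gamma(1) = 1.0282

Multiply the model equation by X_{t-k} and take expectations. With theta_0 = psi_0 = 1 and psi_j the MA(infinity) weights, this gives
  gamma(k) - sum_i phi_i gamma(k-i) = c_k,
  c_k = sigma^2 * sum_{j=k..q} theta_j psi_{j-k}   (c_k = 0 for k > q),
using gamma(-m) = gamma(m).
psi-weights needed (psi_j = theta_j + sum_i phi_i psi_{j-i}):
  psi_1 = theta_1 + phi_1 = -0.162 + (0.721) = 0.559
Right-hand sides:
  c_0 = sigma^2 (1 + theta_1 psi_1) = 1 * (1 + (-0.162)(0.559)) = 1 * 0.909442 = 0.909442
  c_1 = sigma^2 theta_1 = 1 * (-0.162) = -0.162
  c_2 = 0
Equations for k = 0 and k = 1 (AR order 1):
  gamma(0) = phi_1 gamma(1) + c_0
  gamma(1) = phi_1 gamma(0) + c_1
Substituting the second into the first: gamma(0) (1 - phi_1^2) = c_0 + phi_1 c_1, so
  gamma(0) = (c_0 + phi_1 c_1) / (1 - phi_1^2) = (0.909442 + (0.721)(-0.162)) / (1 - (0.721)^2) = 0.79264 / 0.480159 = 1.650787.
  gamma(1) = phi_1 gamma(0) + c_1 = (0.721)(1.650787) + (-0.162) = 1.028217.
Therefore gamma(1) = 1.0282 (to 4 decimal places).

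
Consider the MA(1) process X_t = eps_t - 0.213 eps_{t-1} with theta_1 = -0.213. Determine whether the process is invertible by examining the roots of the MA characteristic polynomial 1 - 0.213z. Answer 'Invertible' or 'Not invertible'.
\text{Invertible}

The MA(q) characteristic polynomial is P(z) = 1 - 0.213z.
Invertibility requires all roots to lie outside the unit circle, i.e. |z| > 1 for every root.
This is linear in z: 1 + (-0.213) z = 0  =>  z = -1/(-0.213) = 4.694836,  |z| = 4.694836.
Moduli of all roots: 4.6948.
All moduli strictly greater than 1? Yes.
Verdict: Invertible.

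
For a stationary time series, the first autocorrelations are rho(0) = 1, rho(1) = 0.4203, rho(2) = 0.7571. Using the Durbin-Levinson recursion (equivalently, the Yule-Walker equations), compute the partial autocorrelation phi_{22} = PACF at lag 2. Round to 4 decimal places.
\phi_{22} = 0.7050

The PACF at lag k is phi_{kk}, the last component of the solution
to the Yule-Walker system G_k phi = r_k where
  (G_k)_{ij} = rho(|i - j|), (r_k)_i = rho(i), i,j = 1..k.
Equivalently, Durbin-Levinson gives phi_{kk} iteratively:
  phi_{11} = rho(1)
  phi_{kk} = [rho(k) - sum_{j=1..k-1} phi_{k-1,j} rho(k-j)]
            / [1 - sum_{j=1..k-1} phi_{k-1,j} rho(j)],
  phi_{k,j} = phi_{k-1,j} - phi_{kk} phi_{k-1,k-j},  j = 1..k-1.
Step k = 1:
  phi_11 = rho(1) = 0.4203.
Step k = 2:
  phi_22 = [rho(2) - phi_11 rho(1)] / [1 - phi_11 rho(1)] = [0.7571 - (0.4203)(0.4203)] / [1 - (0.4203)(0.4203)]
         = 0.58044791 / 0.82334791 = 0.705.
Therefore phi_{22} = 0.7050.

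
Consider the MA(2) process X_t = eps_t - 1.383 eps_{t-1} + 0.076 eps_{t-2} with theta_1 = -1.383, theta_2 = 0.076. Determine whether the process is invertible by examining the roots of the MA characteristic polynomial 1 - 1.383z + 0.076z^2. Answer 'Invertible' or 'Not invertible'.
\text{Not invertible}

The MA(q) characteristic polynomial is P(z) = 1 - 1.383z + 0.076z^2.
Invertibility requires all roots to lie outside the unit circle, i.e. |z| > 1 for every root.
Set 1 + (-1.383) z + (0.076) z^2 = 0, i.e. a z^2 + b z + c = 0 with a = 0.076, b = -1.383, c = 1.
Discriminant D = b^2 - 4ac = (-1.383)^2 - 4*(0.076)*1 = 1.912689 - (0.304) = 1.608689.
D >= 0, so the roots are real: z = (-b +/- sqrt(D)) / (2a) = (1.383 +/- 1.268341) / (0.152).
  z_1 = (1.383 + 1.268341) / (0.152) = 17.443,   |z_1| = 17.443.
  z_2 = (1.383 - 1.268341) / (0.152) = 0.7543,   |z_2| = 0.7543.
Moduli of all roots: 17.4430, 0.7543.
All moduli strictly greater than 1? No.
Verdict: Not invertible.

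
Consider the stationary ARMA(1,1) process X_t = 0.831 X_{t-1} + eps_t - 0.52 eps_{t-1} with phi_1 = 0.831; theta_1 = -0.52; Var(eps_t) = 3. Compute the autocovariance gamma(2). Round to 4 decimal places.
\gamma(2) = 1.4229

Multiply the model equation by X_{t-k} and take expectations. With theta_0 = psi_0 = 1 and psi_j the MA(infinity) weights, this gives
  gamma(k) - sum_i phi_i gamma(k-i) = c_k,
  c_k = sigma^2 * sum_{j=k..q} theta_j psi_{j-k}   (c_k = 0 for k > q),
using gamma(-m) = gamma(m).
psi-weights needed (psi_j = theta_j + sum_i phi_i psi_{j-i}):
  psi_1 = theta_1 + phi_1 = -0.52 + (0.831) = 0.311
Right-hand sides:
  c_0 = sigma^2 (1 + theta_1 psi_1) = 3 * (1 + (-0.52)(0.311)) = 3 * 0.83828 = 2.51484
  c_1 = sigma^2 theta_1 = 3 * (-0.52) = -1.56
  c_2 = 0
Equations for k = 0 and k = 1 (AR order 1):
  gamma(0) = phi_1 gamma(1) + c_0
  gamma(1) = phi_1 gamma(0) + c_1
Substituting the second into the first: gamma(0) (1 - phi_1^2) = c_0 + phi_1 c_1, so
  gamma(0) = (c_0 + phi_1 c_1) / (1 - phi_1^2) = (2.51484 + (0.831)(-1.56)) / (1 - (0.831)^2) = 1.21848 / 0.309439 = 3.937707.
  gamma(1) = phi_1 gamma(0) + c_1 = (0.831)(3.937707) + (-1.56) = 1.712234.
For k = 2 (> q): gamma(2) = phi_1 gamma(1) = (0.831)(1.712234) = 1.422867.
Therefore gamma(2) = 1.4229 (to 4 decimal places).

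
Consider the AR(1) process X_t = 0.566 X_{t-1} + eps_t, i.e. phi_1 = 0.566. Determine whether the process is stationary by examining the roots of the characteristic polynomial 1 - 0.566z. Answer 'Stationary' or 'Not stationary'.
\text{Stationary}

The AR(p) characteristic polynomial is P(z) = 1 - 0.566z.
Stationarity requires all roots to lie outside the unit circle, i.e. |z| > 1 for every root.
This is linear in z: 1 + (-0.566) z = 0  =>  z = -1/(-0.566) = 1.766784,  |z| = 1.766784.
Moduli of all roots: 1.7668.
All moduli strictly greater than 1? Yes.
Verdict: Stationary.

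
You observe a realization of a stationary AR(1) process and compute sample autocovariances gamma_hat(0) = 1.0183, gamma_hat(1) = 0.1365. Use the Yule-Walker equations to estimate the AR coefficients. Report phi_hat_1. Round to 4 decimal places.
\hat\phi_{1} = 0.1340

The Yule-Walker equations for an AR(p) process read, in matrix form,
  Gamma_p phi = r_p,   with   (Gamma_p)_{ij} = gamma(|i - j|),
                       (r_p)_i = gamma(i),   i,j = 1..p.
Substitute the sample gammas (Toeplitz matrix and right-hand side of size 1):
  Gamma_p = [[1.0183]]
  r_p     = [0.1365]
With p = 1 this is the single equation gamma(0) phi_1 = gamma(1):
  phi_hat_1 = gamma(1) / gamma(0) = 0.1365 / 1.0183 = 0.1340.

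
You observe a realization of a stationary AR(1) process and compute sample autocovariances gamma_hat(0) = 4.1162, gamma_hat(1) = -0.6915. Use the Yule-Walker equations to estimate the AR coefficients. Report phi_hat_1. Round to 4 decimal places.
\hat\phi_{1} = -0.1680

The Yule-Walker equations for an AR(p) process read, in matrix form,
  Gamma_p phi = r_p,   with   (Gamma_p)_{ij} = gamma(|i - j|),
                       (r_p)_i = gamma(i),   i,j = 1..p.
Substitute the sample gammas (Toeplitz matrix and right-hand side of size 1):
  Gamma_p = [[4.1162]]
  r_p     = [-0.6915]
With p = 1 this is the single equation gamma(0) phi_1 = gamma(1):
  phi_hat_1 = gamma(1) / gamma(0) = -0.6915 / 4.1162 = -0.1680.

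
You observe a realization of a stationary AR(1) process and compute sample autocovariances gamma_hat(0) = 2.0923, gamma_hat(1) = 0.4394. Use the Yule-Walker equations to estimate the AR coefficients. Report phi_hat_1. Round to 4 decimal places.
\hat\phi_{1} = 0.2100

The Yule-Walker equations for an AR(p) process read, in matrix form,
  Gamma_p phi = r_p,   with   (Gamma_p)_{ij} = gamma(|i - j|),
                       (r_p)_i = gamma(i),   i,j = 1..p.
Substitute the sample gammas (Toeplitz matrix and right-hand side of size 1):
  Gamma_p = [[2.0923]]
  r_p     = [0.4394]
With p = 1 this is the single equation gamma(0) phi_1 = gamma(1):
  phi_hat_1 = gamma(1) / gamma(0) = 0.4394 / 2.0923 = 0.2100.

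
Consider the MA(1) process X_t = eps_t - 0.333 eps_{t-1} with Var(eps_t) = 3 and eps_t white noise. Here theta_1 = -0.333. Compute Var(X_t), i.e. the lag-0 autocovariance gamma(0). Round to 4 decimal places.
\gamma(0) = 3.3327

For an MA(q) process X_t = eps_t + sum_i theta_i eps_{t-i} with
Var(eps_t) = sigma^2, the variance is
  gamma(0) = sigma^2 * (1 + sum_i theta_i^2).
  sum_i theta_i^2 = (-0.333)^2 = 0.110889.
  gamma(0) = 3 * (1 + 0.110889) = 3 * 1.110889 = 3.332667, which rounds to 3.3327.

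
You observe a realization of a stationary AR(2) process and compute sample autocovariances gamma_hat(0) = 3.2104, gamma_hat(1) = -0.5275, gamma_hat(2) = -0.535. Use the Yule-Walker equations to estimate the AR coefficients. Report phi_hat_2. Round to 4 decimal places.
\hat\phi_{2} = -0.1990

The Yule-Walker equations for an AR(p) process read, in matrix form,
  Gamma_p phi = r_p,   with   (Gamma_p)_{ij} = gamma(|i - j|),
                       (r_p)_i = gamma(i),   i,j = 1..p.
Substitute the sample gammas (Toeplitz matrix and right-hand side of size 2):
  Gamma_p = [[3.2104, -0.5275], [-0.5275, 3.2104]]
  r_p     = [-0.5275, -0.535]
Written out:
  3.2104 phi_1 - 0.5275 phi_2 = -0.5275
  -0.5275 phi_1 + 3.2104 phi_2 = -0.535
Solve by Cramer's rule:
  det = gamma(0)^2 - gamma(1)^2 = (3.2104)^2 - (-0.5275)^2 = 10.30666816 - 0.27825625 = 10.02841191
  phi_hat_1 = [gamma(1) gamma(0) - gamma(1) gamma(2)] / det = [(-0.5275)(3.2104) - (-0.5275)(-0.535)] / 10.02841191 = -1.9756985 / 10.02841191 = -0.197
  phi_hat_2 = [gamma(0) gamma(2) - gamma(1)^2] / det = [(3.2104)(-0.535) - (-0.5275)^2] / 10.02841191 = -1.99582025 / 10.02841191 = -0.199
So phi_hat = [-0.1970, -0.1990].
Therefore phi_hat_2 = -0.1990.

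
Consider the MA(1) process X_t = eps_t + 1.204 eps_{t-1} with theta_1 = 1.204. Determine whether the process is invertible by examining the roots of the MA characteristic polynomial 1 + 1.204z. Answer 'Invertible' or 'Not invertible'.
\text{Not invertible}

The MA(q) characteristic polynomial is P(z) = 1 + 1.204z.
Invertibility requires all roots to lie outside the unit circle, i.e. |z| > 1 for every root.
This is linear in z: 1 + (1.204) z = 0  =>  z = -1/(1.204) = -0.830565,  |z| = 0.830565.
Moduli of all roots: 0.8306.
All moduli strictly greater than 1? No.
Verdict: Not invertible.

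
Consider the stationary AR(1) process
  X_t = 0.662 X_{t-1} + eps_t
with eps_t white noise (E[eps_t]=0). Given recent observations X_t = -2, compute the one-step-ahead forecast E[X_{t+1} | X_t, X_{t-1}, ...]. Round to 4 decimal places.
E[X_{t+1} \mid \mathcal F_t] = -1.3240

For an AR(p) model X_t = c + sum_i phi_i X_{t-i} + eps_t, the
one-step-ahead conditional mean is
  E[X_{t+1} | X_t, ...] = c + sum_i phi_i X_{t+1-i}.
Substitute known values:
  E[X_{t+1} | ...] = (0.662) * (-2)
                   = -1.3240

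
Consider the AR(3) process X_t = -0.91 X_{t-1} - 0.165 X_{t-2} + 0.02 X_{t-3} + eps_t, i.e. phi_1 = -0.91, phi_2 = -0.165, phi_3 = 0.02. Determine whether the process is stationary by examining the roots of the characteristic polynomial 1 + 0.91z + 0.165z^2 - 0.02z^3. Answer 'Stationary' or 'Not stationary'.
\text{Stationary}

The AR(p) characteristic polynomial is P(z) = 1 + 0.91z + 0.165z^2 - 0.02z^3.
Stationarity requires all roots to lie outside the unit circle, i.e. |z| > 1 for every root.
Degree 3: look for a simple real root z0 first, then factor out (1 - z/z0) and solve the remaining quadratic.
Testing z0 = -2: P(-2) = 1 + (0.91)(-2) + (0.165)(-2)^2 + (-0.02)(-2)^3
  = 1 + (-1.82) + (0.66) + (0.16) = 0.  So z_0 = -2 is a root, |z_0| = 2.
Divide out the factor (1 + 0.5 z) = (1 - z/z0) (since 1/z0 = -0.5):
  P(z) = (1 + 0.5 z)(1 + (0.41) z + (-0.04) z^2)
  [check: z-coef 0.41 - (-0.5) = 0.91; z^2-coef -0.04 - (-0.5)(0.41) = 0.165; z^3-coef -(-0.5)(-0.04) = -0.02.]
Remaining roots from the quadratic factor 1 + (0.41) z + (-0.04) z^2:
  Set 1 + (0.41) z + (-0.04) z^2 = 0, i.e. a z^2 + b z + c = 0 with a = -0.04, b = 0.41, c = 1.
  Discriminant D = b^2 - 4ac = (0.41)^2 - 4*(-0.04)*1 = 0.1681 - (-0.16) = 0.3281.
  D >= 0, so the roots are real: z = (-b +/- sqrt(D)) / (2a) = (-0.41 +/- 0.5728) / (-0.08).
    z_1 = (-0.41 + 0.5728) / (-0.08) = -2.035,   |z_1| = 2.035.
    z_2 = (-0.41 - 0.5728) / (-0.08) = 12.285,   |z_2| = 12.285.
Moduli of all roots: 2.0000, 2.0350, 12.2850.
All moduli strictly greater than 1? Yes.
Verdict: Stationary.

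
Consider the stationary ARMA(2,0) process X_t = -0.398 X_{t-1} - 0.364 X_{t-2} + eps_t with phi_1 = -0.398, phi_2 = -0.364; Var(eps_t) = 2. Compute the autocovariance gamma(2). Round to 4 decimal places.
\gamma(2) = -0.6246

Multiply the model equation by X_{t-k} and take expectations. With theta_0 = psi_0 = 1 and psi_j the MA(infinity) weights, this gives
  gamma(k) - sum_i phi_i gamma(k-i) = c_k,
  c_k = sigma^2 * sum_{j=k..q} theta_j psi_{j-k}   (c_k = 0 for k > q),
using gamma(-m) = gamma(m).
Pure AR (q = 0): c_0 = sigma^2 = 2, c_k = 0 for k >= 1.
Equations for k = 0, 1, 2 (AR order 2, c_2 = 0):
  (E0) gamma(0) = phi_1 gamma(1) + phi_2 gamma(2) + c_0
  (E1) gamma(1) = phi_1 gamma(0) + phi_2 gamma(1) + c_1
  (E2) gamma(2) = phi_1 gamma(1) + phi_2 gamma(0)
From (E1): gamma(1) = A gamma(0) + B with
  A = phi_1 / (1 - phi_2) = -0.398 / 1.364 = -0.291789,   B = c_1 / (1 - phi_2) = 0 / 1.364 = 0.
Insert (E2) into (E0): gamma(0) (1 - phi_2^2) = phi_1 (1 + phi_2) gamma(1) + c_0.
  phi_1 (1 + phi_2) = (-0.398)(0.636) = -0.253128,   1 - phi_2^2 = 0.867504.
Replace gamma(1) by A gamma(0) + B and collect gamma(0):
  gamma(0) [0.867504 - (-0.253128)(-0.291789)] = c_0 = 2
  gamma(0) * 0.793644 = 2
  gamma(0) = 2 / 0.793644 = 2.520021.
  gamma(1) = A gamma(0) = (-0.291789)(2.520021) = -0.735314.
  gamma(2) = phi_1 gamma(1) + phi_2 gamma(0) = (-0.398)(-0.735314) + (-0.364)(2.520021) = -0.624633.
Therefore gamma(2) = -0.6246 (to 4 decimal places).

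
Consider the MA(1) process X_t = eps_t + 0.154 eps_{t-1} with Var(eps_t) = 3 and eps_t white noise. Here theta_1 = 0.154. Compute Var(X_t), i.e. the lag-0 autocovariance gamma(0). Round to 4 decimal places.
\gamma(0) = 3.0711

For an MA(q) process X_t = eps_t + sum_i theta_i eps_{t-i} with
Var(eps_t) = sigma^2, the variance is
  gamma(0) = sigma^2 * (1 + sum_i theta_i^2).
  sum_i theta_i^2 = (0.154)^2 = 0.023716.
  gamma(0) = 3 * (1 + 0.023716) = 3 * 1.023716 = 3.071148, which rounds to 3.0711.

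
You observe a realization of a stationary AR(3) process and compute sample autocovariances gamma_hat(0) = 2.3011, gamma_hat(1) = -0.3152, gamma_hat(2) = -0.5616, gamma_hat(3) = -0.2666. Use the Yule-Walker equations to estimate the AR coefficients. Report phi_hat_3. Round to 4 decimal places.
\hat\phi_{3} = -0.2140

The Yule-Walker equations for an AR(p) process read, in matrix form,
  Gamma_p phi = r_p,   with   (Gamma_p)_{ij} = gamma(|i - j|),
                       (r_p)_i = gamma(i),   i,j = 1..p.
Substitute the sample gammas (Toeplitz matrix and right-hand side of size 3):
  Gamma_p = [[2.3011, -0.3152, -0.5616], [-0.3152, 2.3011, -0.3152], [-0.5616, -0.3152, 2.3011]]
  r_p     = [-0.3152, -0.5616, -0.2666]
Written out (R1..R3):
  (R1) 2.3011 phi_1 - 0.3152 phi_2 - 0.5616 phi_3 = -0.3152
  (R2) -0.3152 phi_1 + 2.3011 phi_2 - 0.3152 phi_3 = -0.5616
  (R3) -0.5616 phi_1 - 0.3152 phi_2 + 2.3011 phi_3 = -0.2666
Gaussian elimination:
  R2 <- R2 - (-0.3152/2.3011) R1 = R2 - (-0.136978) R1:  2.257925 phi_2 - 0.392127 phi_3 = -0.604775
  R3 <- R3 - (-0.5616/2.3011) R1 = R3 - (-0.244057) R1:  -0.392127 phi_2 + 2.164037 phi_3 = -0.343527
  R3 <- R3 - (-0.392127/2.257925) R2 = R3 - (-0.173667) R2:  2.095938 phi_3 = -0.448556
Back-substitution:
  phi_hat_3 = -0.448556 / 2.095938 = -0.214012
  phi_hat_2 = (-0.604775 - (-0.392127)(-0.214012)) / 2.257925 = -0.305013
  phi_hat_1 = (-0.3152 - (-0.3152)(-0.305013) - (-0.5616)(-0.214012)) / 2.3011 = -0.230989
So phi_hat = [-0.2310, -0.3050, -0.2140].
Therefore phi_hat_3 = -0.2140.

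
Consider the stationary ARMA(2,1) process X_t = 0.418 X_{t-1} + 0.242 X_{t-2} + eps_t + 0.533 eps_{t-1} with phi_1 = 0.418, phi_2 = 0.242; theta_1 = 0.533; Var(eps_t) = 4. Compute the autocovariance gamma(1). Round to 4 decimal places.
\gamma(1) = 9.1153

Multiply the model equation by X_{t-k} and take expectations. With theta_0 = psi_0 = 1 and psi_j the MA(infinity) weights, this gives
  gamma(k) - sum_i phi_i gamma(k-i) = c_k,
  c_k = sigma^2 * sum_{j=k..q} theta_j psi_{j-k}   (c_k = 0 for k > q),
using gamma(-m) = gamma(m).
psi-weights needed (psi_j = theta_j + sum_i phi_i psi_{j-i}):
  psi_1 = theta_1 + phi_1 = 0.533 + (0.418) = 0.951
Right-hand sides:
  c_0 = sigma^2 (1 + theta_1 psi_1) = 4 * (1 + (0.533)(0.951)) = 4 * 1.506883 = 6.027532
  c_1 = sigma^2 theta_1 = 4 * (0.533) = 2.132
  c_2 = 0
Equations for k = 0, 1, 2 (AR order 2, c_2 = 0):
  (E0) gamma(0) = phi_1 gamma(1) + phi_2 gamma(2) + c_0
  (E1) gamma(1) = phi_1 gamma(0) + phi_2 gamma(1) + c_1
  (E2) gamma(2) = phi_1 gamma(1) + phi_2 gamma(0)
From (E1): gamma(1) = A gamma(0) + B with
  A = phi_1 / (1 - phi_2) = 0.418 / 0.758 = 0.551451,   B = c_1 / (1 - phi_2) = 2.132 / 0.758 = 2.812665.
Insert (E2) into (E0): gamma(0) (1 - phi_2^2) = phi_1 (1 + phi_2) gamma(1) + c_0.
  phi_1 (1 + phi_2) = (0.418)(1.242) = 0.519156,   1 - phi_2^2 = 0.941436.
Replace gamma(1) by A gamma(0) + B and collect gamma(0):
  gamma(0) [0.941436 - (0.519156)(0.551451)] = (0.519156)(2.812665) + 6.027532
  gamma(0) * 0.655147 = 7.487744
  gamma(0) = 7.487744 / 0.655147 = 11.429108.
  gamma(1) = A gamma(0) + B = (0.551451)(11.429108) + (2.812665) = 9.11526.
Therefore gamma(1) = 9.1153 (to 4 decimal places).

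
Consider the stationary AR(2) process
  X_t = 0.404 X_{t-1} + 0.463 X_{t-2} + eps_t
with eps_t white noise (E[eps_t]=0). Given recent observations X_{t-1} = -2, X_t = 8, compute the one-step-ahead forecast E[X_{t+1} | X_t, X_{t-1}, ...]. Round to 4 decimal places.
E[X_{t+1} \mid \mathcal F_t] = 2.3060

For an AR(p) model X_t = c + sum_i phi_i X_{t-i} + eps_t, the
one-step-ahead conditional mean is
  E[X_{t+1} | X_t, ...] = c + sum_i phi_i X_{t+1-i}.
Substitute known values:
  E[X_{t+1} | ...] = (0.404) * (8) + (0.463) * (-2)
                   = 2.3060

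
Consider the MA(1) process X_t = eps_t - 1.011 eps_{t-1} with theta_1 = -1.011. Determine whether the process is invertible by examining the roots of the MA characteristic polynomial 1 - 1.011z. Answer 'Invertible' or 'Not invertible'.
\text{Not invertible}

The MA(q) characteristic polynomial is P(z) = 1 - 1.011z.
Invertibility requires all roots to lie outside the unit circle, i.e. |z| > 1 for every root.
This is linear in z: 1 + (-1.011) z = 0  =>  z = -1/(-1.011) = 0.98912,  |z| = 0.98912.
Moduli of all roots: 0.9891.
All moduli strictly greater than 1? No.
Verdict: Not invertible.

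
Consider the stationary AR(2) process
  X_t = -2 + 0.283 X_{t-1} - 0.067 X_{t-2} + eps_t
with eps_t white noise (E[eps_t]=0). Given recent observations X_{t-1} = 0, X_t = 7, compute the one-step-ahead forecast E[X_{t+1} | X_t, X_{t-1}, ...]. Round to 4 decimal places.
E[X_{t+1} \mid \mathcal F_t] = -0.0190

For an AR(p) model X_t = c + sum_i phi_i X_{t-i} + eps_t, the
one-step-ahead conditional mean is
  E[X_{t+1} | X_t, ...] = c + sum_i phi_i X_{t+1-i}.
Substitute known values:
  E[X_{t+1} | ...] = -2 + (0.283) * (7) + (-0.067) * (0)
                   = -0.0190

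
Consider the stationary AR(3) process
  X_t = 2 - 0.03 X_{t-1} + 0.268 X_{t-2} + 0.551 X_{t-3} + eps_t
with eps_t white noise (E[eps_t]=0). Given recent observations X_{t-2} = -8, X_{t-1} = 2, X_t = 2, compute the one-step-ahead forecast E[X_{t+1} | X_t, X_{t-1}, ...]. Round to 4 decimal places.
E[X_{t+1} \mid \mathcal F_t] = -1.9320

For an AR(p) model X_t = c + sum_i phi_i X_{t-i} + eps_t, the
one-step-ahead conditional mean is
  E[X_{t+1} | X_t, ...] = c + sum_i phi_i X_{t+1-i}.
Substitute known values:
  E[X_{t+1} | ...] = 2 + (-0.03) * (2) + (0.268) * (2) + (0.551) * (-8)
                   = -1.9320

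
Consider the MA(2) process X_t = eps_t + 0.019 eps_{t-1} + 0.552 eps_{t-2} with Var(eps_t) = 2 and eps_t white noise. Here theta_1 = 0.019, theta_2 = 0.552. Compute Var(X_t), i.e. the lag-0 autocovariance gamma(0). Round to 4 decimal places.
\gamma(0) = 2.6101

For an MA(q) process X_t = eps_t + sum_i theta_i eps_{t-i} with
Var(eps_t) = sigma^2, the variance is
  gamma(0) = sigma^2 * (1 + sum_i theta_i^2).
  sum_i theta_i^2 = (0.019)^2 + (0.552)^2 = 0.000361 + 0.304704 = 0.305065.
  gamma(0) = 2 * (1 + 0.305065) = 2 * 1.305065 = 2.61013, which rounds to 2.6101.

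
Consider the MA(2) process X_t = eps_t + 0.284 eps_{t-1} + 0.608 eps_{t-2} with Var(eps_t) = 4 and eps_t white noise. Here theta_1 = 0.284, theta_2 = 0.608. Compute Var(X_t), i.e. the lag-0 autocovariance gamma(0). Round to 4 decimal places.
\gamma(0) = 5.8013

For an MA(q) process X_t = eps_t + sum_i theta_i eps_{t-i} with
Var(eps_t) = sigma^2, the variance is
  gamma(0) = sigma^2 * (1 + sum_i theta_i^2).
  sum_i theta_i^2 = (0.284)^2 + (0.608)^2 = 0.080656 + 0.369664 = 0.45032.
  gamma(0) = 4 * (1 + 0.45032) = 4 * 1.45032 = 5.80128, which rounds to 5.8013.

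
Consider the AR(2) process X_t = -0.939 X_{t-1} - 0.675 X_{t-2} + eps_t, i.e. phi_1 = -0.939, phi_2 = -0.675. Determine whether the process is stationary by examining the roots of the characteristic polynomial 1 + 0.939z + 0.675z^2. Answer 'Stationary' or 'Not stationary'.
\text{Stationary}

The AR(p) characteristic polynomial is P(z) = 1 + 0.939z + 0.675z^2.
Stationarity requires all roots to lie outside the unit circle, i.e. |z| > 1 for every root.
Set 1 + (0.939) z + (0.675) z^2 = 0, i.e. a z^2 + b z + c = 0 with a = 0.675, b = 0.939, c = 1.
Discriminant D = b^2 - 4ac = (0.939)^2 - 4*(0.675)*1 = 0.881721 - (2.7) = -1.818279.
D < 0, so the roots are the complex-conjugate pair z = (-b +/- i sqrt(-D)) / (2a) = -0.6956 +/- 0.9988i.
For a conjugate pair |z|^2 = z * conj(z) = (product of roots) = c/a = 1/(0.675) = 1.481481, so |z| = sqrt(1.481481) = 1.2172 for both roots.
Moduli of all roots: 1.2172, 1.2172.
All moduli strictly greater than 1? Yes.
Verdict: Stationary.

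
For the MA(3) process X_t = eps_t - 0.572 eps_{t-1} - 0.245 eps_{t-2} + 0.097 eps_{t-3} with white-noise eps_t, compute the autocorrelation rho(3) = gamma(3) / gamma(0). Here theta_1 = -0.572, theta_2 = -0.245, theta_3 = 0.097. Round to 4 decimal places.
\rho(3) = 0.0695

For an MA(q) process with theta_0 = 1, the autocovariance is
  gamma(k) = sigma^2 * sum_{i=0..q-k} theta_i * theta_{i+k},
and rho(k) = gamma(k) / gamma(0). Sigma^2 cancels.
  numerator   = (1)*(0.097) = 0.097.
  denominator = (1)^2 + (-0.572)^2 + (-0.245)^2 + (0.097)^2 = 1.396618.
  rho(3) = 0.097 / 1.396618 = 0.0695.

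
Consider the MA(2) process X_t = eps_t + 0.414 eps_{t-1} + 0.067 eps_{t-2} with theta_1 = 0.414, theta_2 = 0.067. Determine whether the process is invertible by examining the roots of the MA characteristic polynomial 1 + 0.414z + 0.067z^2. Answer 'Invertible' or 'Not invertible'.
\text{Invertible}

The MA(q) characteristic polynomial is P(z) = 1 + 0.414z + 0.067z^2.
Invertibility requires all roots to lie outside the unit circle, i.e. |z| > 1 for every root.
Set 1 + (0.414) z + (0.067) z^2 = 0, i.e. a z^2 + b z + c = 0 with a = 0.067, b = 0.414, c = 1.
Discriminant D = b^2 - 4ac = (0.414)^2 - 4*(0.067)*1 = 0.171396 - (0.268) = -0.096604.
D < 0, so the roots are the complex-conjugate pair z = (-b +/- i sqrt(-D)) / (2a) = -3.0896 +/- 2.3195i.
For a conjugate pair |z|^2 = z * conj(z) = (product of roots) = c/a = 1/(0.067) = 14.925373, so |z| = sqrt(14.925373) = 3.8633 for both roots.
Moduli of all roots: 3.8633, 3.8633.
All moduli strictly greater than 1? Yes.
Verdict: Invertible.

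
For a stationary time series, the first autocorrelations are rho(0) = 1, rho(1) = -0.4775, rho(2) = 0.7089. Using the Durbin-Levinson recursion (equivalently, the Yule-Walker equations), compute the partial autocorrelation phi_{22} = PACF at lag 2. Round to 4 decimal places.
\phi_{22} = 0.6229

The PACF at lag k is phi_{kk}, the last component of the solution
to the Yule-Walker system G_k phi = r_k where
  (G_k)_{ij} = rho(|i - j|), (r_k)_i = rho(i), i,j = 1..k.
Equivalently, Durbin-Levinson gives phi_{kk} iteratively:
  phi_{11} = rho(1)
  phi_{kk} = [rho(k) - sum_{j=1..k-1} phi_{k-1,j} rho(k-j)]
            / [1 - sum_{j=1..k-1} phi_{k-1,j} rho(j)],
  phi_{k,j} = phi_{k-1,j} - phi_{kk} phi_{k-1,k-j},  j = 1..k-1.
Step k = 1:
  phi_11 = rho(1) = -0.4775.
Step k = 2:
  phi_22 = [rho(2) - phi_11 rho(1)] / [1 - phi_11 rho(1)] = [0.7089 - (-0.4775)(-0.4775)] / [1 - (-0.4775)(-0.4775)]
         = 0.48089375 / 0.77199375 = 0.6229.
Therefore phi_{22} = 0.6229.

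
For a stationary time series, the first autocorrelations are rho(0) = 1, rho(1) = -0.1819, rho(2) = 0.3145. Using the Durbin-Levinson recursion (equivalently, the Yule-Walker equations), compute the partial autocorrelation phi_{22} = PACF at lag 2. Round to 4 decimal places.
\phi_{22} = 0.2910

The PACF at lag k is phi_{kk}, the last component of the solution
to the Yule-Walker system G_k phi = r_k where
  (G_k)_{ij} = rho(|i - j|), (r_k)_i = rho(i), i,j = 1..k.
Equivalently, Durbin-Levinson gives phi_{kk} iteratively:
  phi_{11} = rho(1)
  phi_{kk} = [rho(k) - sum_{j=1..k-1} phi_{k-1,j} rho(k-j)]
            / [1 - sum_{j=1..k-1} phi_{k-1,j} rho(j)],
  phi_{k,j} = phi_{k-1,j} - phi_{kk} phi_{k-1,k-j},  j = 1..k-1.
Step k = 1:
  phi_11 = rho(1) = -0.1819.
Step k = 2:
  phi_22 = [rho(2) - phi_11 rho(1)] / [1 - phi_11 rho(1)] = [0.3145 - (-0.1819)(-0.1819)] / [1 - (-0.1819)(-0.1819)]
         = 0.28141239 / 0.96691239 = 0.291.
Therefore phi_{22} = 0.2910.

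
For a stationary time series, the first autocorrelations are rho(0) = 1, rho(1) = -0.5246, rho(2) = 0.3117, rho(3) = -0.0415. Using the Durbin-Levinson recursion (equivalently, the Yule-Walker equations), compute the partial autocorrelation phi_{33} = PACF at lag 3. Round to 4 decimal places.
\phi_{33} = 0.1939

The PACF at lag k is phi_{kk}, the last component of the solution
to the Yule-Walker system G_k phi = r_k where
  (G_k)_{ij} = rho(|i - j|), (r_k)_i = rho(i), i,j = 1..k.
Equivalently, Durbin-Levinson gives phi_{kk} iteratively:
  phi_{11} = rho(1)
  phi_{kk} = [rho(k) - sum_{j=1..k-1} phi_{k-1,j} rho(k-j)]
            / [1 - sum_{j=1..k-1} phi_{k-1,j} rho(j)],
  phi_{k,j} = phi_{k-1,j} - phi_{kk} phi_{k-1,k-j},  j = 1..k-1.
Step k = 1:
  phi_11 = rho(1) = -0.5246.
Step k = 2:
  phi_22 = [rho(2) - phi_11 rho(1)] / [1 - phi_11 rho(1)] = [0.3117 - (-0.5246)(-0.5246)] / [1 - (-0.5246)(-0.5246)]
         = 0.03649484 / 0.72479484 = 0.050352.
  Update: phi_21 = phi_11 - phi_22 phi_11 = -0.5246 - (0.050352)(-0.5246) = -0.498185.
Step k = 3:
  phi_33 = [rho(3) - phi_21 rho(2) - phi_22 rho(1)] / [1 - phi_21 rho(1) - phi_22 rho(2)]
    numerator   = -0.0415 - (-0.498185)(0.3117) - (0.050352)(-0.5246) = 0.14019902
    denominator = 1 - (-0.498185)(-0.5246) - (0.050352)(0.3117) = 0.72295725
  phi_33 = 0.14019902 / 0.72295725 = 0.1939.
Therefore phi_{33} = 0.1939.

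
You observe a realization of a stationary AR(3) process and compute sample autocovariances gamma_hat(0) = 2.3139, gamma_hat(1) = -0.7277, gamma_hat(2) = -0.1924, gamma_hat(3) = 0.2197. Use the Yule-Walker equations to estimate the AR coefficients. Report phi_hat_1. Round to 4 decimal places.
\hat\phi_{1} = -0.3780

The Yule-Walker equations for an AR(p) process read, in matrix form,
  Gamma_p phi = r_p,   with   (Gamma_p)_{ij} = gamma(|i - j|),
                       (r_p)_i = gamma(i),   i,j = 1..p.
Substitute the sample gammas (Toeplitz matrix and right-hand side of size 3):
  Gamma_p = [[2.3139, -0.7277, -0.1924], [-0.7277, 2.3139, -0.7277], [-0.1924, -0.7277, 2.3139]]
  r_p     = [-0.7277, -0.1924, 0.2197]
Written out (R1..R3):
  (R1) 2.3139 phi_1 - 0.7277 phi_2 - 0.1924 phi_3 = -0.7277
  (R2) -0.7277 phi_1 + 2.3139 phi_2 - 0.7277 phi_3 = -0.1924
  (R3) -0.1924 phi_1 - 0.7277 phi_2 + 2.3139 phi_3 = 0.2197
Gaussian elimination:
  R2 <- R2 - (-0.7277/2.3139) R1 = R2 - (-0.314491) R1:  2.085045 phi_2 - 0.788208 phi_3 = -0.421255
  R3 <- R3 - (-0.1924/2.3139) R1 = R3 - (-0.08315) R1:  -0.788208 phi_2 + 2.297902 phi_3 = 0.159192
  R3 <- R3 - (-0.788208/2.085045) R2 = R3 - (-0.378029) R2:  1.999936 phi_3 = -0.000055
Back-substitution:
  phi_hat_3 = -0.000055 / 1.999936 = -0.000027
  phi_hat_2 = (-0.421255 - (-0.788208)(-0.000027)) / 2.085045 = -0.202047
  phi_hat_1 = (-0.7277 - (-0.7277)(-0.202047) - (-0.1924)(-0.000027)) / 2.3139 = -0.378035
So phi_hat = [-0.3780, -0.2020, -0.0000].
Therefore phi_hat_1 = -0.3780.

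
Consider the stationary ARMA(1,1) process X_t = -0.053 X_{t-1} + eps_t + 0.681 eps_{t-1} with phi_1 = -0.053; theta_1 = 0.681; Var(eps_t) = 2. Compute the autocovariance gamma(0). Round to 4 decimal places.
\gamma(0) = 2.7910

Multiply the model equation by X_{t-k} and take expectations. With theta_0 = psi_0 = 1 and psi_j the MA(infinity) weights, this gives
  gamma(k) - sum_i phi_i gamma(k-i) = c_k,
  c_k = sigma^2 * sum_{j=k..q} theta_j psi_{j-k}   (c_k = 0 for k > q),
using gamma(-m) = gamma(m).
psi-weights needed (psi_j = theta_j + sum_i phi_i psi_{j-i}):
  psi_1 = theta_1 + phi_1 = 0.681 + (-0.053) = 0.628
Right-hand sides:
  c_0 = sigma^2 (1 + theta_1 psi_1) = 2 * (1 + (0.681)(0.628)) = 2 * 1.427668 = 2.855336
  c_1 = sigma^2 theta_1 = 2 * (0.681) = 1.362
  c_2 = 0
Equations for k = 0 and k = 1 (AR order 1):
  gamma(0) = phi_1 gamma(1) + c_0
  gamma(1) = phi_1 gamma(0) + c_1
Substituting the second into the first: gamma(0) (1 - phi_1^2) = c_0 + phi_1 c_1, so
  gamma(0) = (c_0 + phi_1 c_1) / (1 - phi_1^2) = (2.855336 + (-0.053)(1.362)) / (1 - (-0.053)^2) = 2.78315 / 0.997191 = 2.79099.
Therefore gamma(0) = 2.7910 (to 4 decimal places).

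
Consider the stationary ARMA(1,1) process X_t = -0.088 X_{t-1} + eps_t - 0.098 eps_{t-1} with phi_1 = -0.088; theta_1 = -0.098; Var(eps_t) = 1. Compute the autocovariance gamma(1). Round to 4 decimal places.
\gamma(1) = -0.1891

Multiply the model equation by X_{t-k} and take expectations. With theta_0 = psi_0 = 1 and psi_j the MA(infinity) weights, this gives
  gamma(k) - sum_i phi_i gamma(k-i) = c_k,
  c_k = sigma^2 * sum_{j=k..q} theta_j psi_{j-k}   (c_k = 0 for k > q),
using gamma(-m) = gamma(m).
psi-weights needed (psi_j = theta_j + sum_i phi_i psi_{j-i}):
  psi_1 = theta_1 + phi_1 = -0.098 + (-0.088) = -0.186
Right-hand sides:
  c_0 = sigma^2 (1 + theta_1 psi_1) = 1 * (1 + (-0.098)(-0.186)) = 1 * 1.018228 = 1.018228
  c_1 = sigma^2 theta_1 = 1 * (-0.098) = -0.098
  c_2 = 0
Equations for k = 0 and k = 1 (AR order 1):
  gamma(0) = phi_1 gamma(1) + c_0
  gamma(1) = phi_1 gamma(0) + c_1
Substituting the second into the first: gamma(0) (1 - phi_1^2) = c_0 + phi_1 c_1, so
  gamma(0) = (c_0 + phi_1 c_1) / (1 - phi_1^2) = (1.018228 + (-0.088)(-0.098)) / (1 - (-0.088)^2) = 1.026852 / 0.992256 = 1.034866.
  gamma(1) = phi_1 gamma(0) + c_1 = (-0.088)(1.034866) + (-0.098) = -0.189068.
Therefore gamma(1) = -0.1891 (to 4 decimal places).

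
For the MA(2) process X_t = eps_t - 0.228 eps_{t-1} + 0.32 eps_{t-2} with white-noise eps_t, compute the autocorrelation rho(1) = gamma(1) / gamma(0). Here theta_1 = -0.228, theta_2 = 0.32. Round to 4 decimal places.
\rho(1) = -0.2607

For an MA(q) process with theta_0 = 1, the autocovariance is
  gamma(k) = sigma^2 * sum_{i=0..q-k} theta_i * theta_{i+k},
and rho(k) = gamma(k) / gamma(0). Sigma^2 cancels.
  numerator   = (1)*(-0.228) + (-0.228)*(0.32) = -0.30096.
  denominator = (1)^2 + (-0.228)^2 + (0.32)^2 = 1.154384.
  rho(1) = -0.30096 / 1.154384 = -0.2607.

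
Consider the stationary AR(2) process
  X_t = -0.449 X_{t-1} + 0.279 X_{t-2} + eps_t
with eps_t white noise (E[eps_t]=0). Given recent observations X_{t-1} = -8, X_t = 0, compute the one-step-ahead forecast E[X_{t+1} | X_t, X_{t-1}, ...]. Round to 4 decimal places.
E[X_{t+1} \mid \mathcal F_t] = -2.2320

For an AR(p) model X_t = c + sum_i phi_i X_{t-i} + eps_t, the
one-step-ahead conditional mean is
  E[X_{t+1} | X_t, ...] = c + sum_i phi_i X_{t+1-i}.
Substitute known values:
  E[X_{t+1} | ...] = (-0.449) * (0) + (0.279) * (-8)
                   = -2.2320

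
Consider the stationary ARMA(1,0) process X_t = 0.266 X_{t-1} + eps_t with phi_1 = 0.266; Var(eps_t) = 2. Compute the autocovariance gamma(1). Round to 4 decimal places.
\gamma(1) = 0.5725

Multiply the model equation by X_{t-k} and take expectations. With theta_0 = psi_0 = 1 and psi_j the MA(infinity) weights, this gives
  gamma(k) - sum_i phi_i gamma(k-i) = c_k,
  c_k = sigma^2 * sum_{j=k..q} theta_j psi_{j-k}   (c_k = 0 for k > q),
using gamma(-m) = gamma(m).
Pure AR (q = 0): c_0 = sigma^2 = 2, c_k = 0 for k >= 1.
Equations for k = 0 and k = 1 (AR order 1):
  gamma(0) = phi_1 gamma(1) + c_0
  gamma(1) = phi_1 gamma(0) + c_1
Substituting the second into the first: gamma(0) (1 - phi_1^2) = c_0 + phi_1 c_1, so
  gamma(0) = c_0 / (1 - phi_1^2) = 2 / (1 - (0.266)^2) = 2 / 0.929244 = 2.152287.
  gamma(1) = phi_1 gamma(0) = (0.266)(2.152287) = 0.572508.
Therefore gamma(1) = 0.5725 (to 4 decimal places).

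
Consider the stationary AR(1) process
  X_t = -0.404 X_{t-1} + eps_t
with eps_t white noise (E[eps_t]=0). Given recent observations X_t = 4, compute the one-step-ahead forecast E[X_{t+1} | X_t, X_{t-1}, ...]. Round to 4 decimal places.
E[X_{t+1} \mid \mathcal F_t] = -1.6160

For an AR(p) model X_t = c + sum_i phi_i X_{t-i} + eps_t, the
one-step-ahead conditional mean is
  E[X_{t+1} | X_t, ...] = c + sum_i phi_i X_{t+1-i}.
Substitute known values:
  E[X_{t+1} | ...] = (-0.404) * (4)
                   = -1.6160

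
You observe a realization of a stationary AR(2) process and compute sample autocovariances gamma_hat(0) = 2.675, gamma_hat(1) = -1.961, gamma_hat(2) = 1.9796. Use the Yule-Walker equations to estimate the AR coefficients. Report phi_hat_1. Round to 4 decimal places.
\hat\phi_{1} = -0.4120

The Yule-Walker equations for an AR(p) process read, in matrix form,
  Gamma_p phi = r_p,   with   (Gamma_p)_{ij} = gamma(|i - j|),
                       (r_p)_i = gamma(i),   i,j = 1..p.
Substitute the sample gammas (Toeplitz matrix and right-hand side of size 2):
  Gamma_p = [[2.675, -1.961], [-1.961, 2.675]]
  r_p     = [-1.961, 1.9796]
Written out:
  2.675 phi_1 - 1.961 phi_2 = -1.961
  -1.961 phi_1 + 2.675 phi_2 = 1.9796
Solve by Cramer's rule:
  det = gamma(0)^2 - gamma(1)^2 = (2.675)^2 - (-1.961)^2 = 7.155625 - 3.845521 = 3.310104
  phi_hat_1 = [gamma(1) gamma(0) - gamma(1) gamma(2)] / det = [(-1.961)(2.675) - (-1.961)(1.9796)] / 3.310104 = -1.3636794 / 3.310104 = -0.412
  phi_hat_2 = [gamma(0) gamma(2) - gamma(1)^2] / det = [(2.675)(1.9796) - (-1.961)^2] / 3.310104 = 1.449909 / 3.310104 = 0.438
So phi_hat = [-0.4120, 0.4380].
Therefore phi_hat_1 = -0.4120.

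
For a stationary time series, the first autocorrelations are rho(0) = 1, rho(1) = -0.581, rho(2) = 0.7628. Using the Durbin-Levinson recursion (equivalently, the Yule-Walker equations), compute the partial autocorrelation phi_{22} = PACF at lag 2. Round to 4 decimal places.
\phi_{22} = 0.6419

The PACF at lag k is phi_{kk}, the last component of the solution
to the Yule-Walker system G_k phi = r_k where
  (G_k)_{ij} = rho(|i - j|), (r_k)_i = rho(i), i,j = 1..k.
Equivalently, Durbin-Levinson gives phi_{kk} iteratively:
  phi_{11} = rho(1)
  phi_{kk} = [rho(k) - sum_{j=1..k-1} phi_{k-1,j} rho(k-j)]
            / [1 - sum_{j=1..k-1} phi_{k-1,j} rho(j)],
  phi_{k,j} = phi_{k-1,j} - phi_{kk} phi_{k-1,k-j},  j = 1..k-1.
Step k = 1:
  phi_11 = rho(1) = -0.581.
Step k = 2:
  phi_22 = [rho(2) - phi_11 rho(1)] / [1 - phi_11 rho(1)] = [0.7628 - (-0.581)(-0.581)] / [1 - (-0.581)(-0.581)]
         = 0.425239 / 0.662439 = 0.6419.
Therefore phi_{22} = 0.6419.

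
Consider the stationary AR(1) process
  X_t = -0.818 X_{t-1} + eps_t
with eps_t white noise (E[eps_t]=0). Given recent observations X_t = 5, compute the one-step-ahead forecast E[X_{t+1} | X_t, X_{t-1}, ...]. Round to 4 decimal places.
E[X_{t+1} \mid \mathcal F_t] = -4.0900

For an AR(p) model X_t = c + sum_i phi_i X_{t-i} + eps_t, the
one-step-ahead conditional mean is
  E[X_{t+1} | X_t, ...] = c + sum_i phi_i X_{t+1-i}.
Substitute known values:
  E[X_{t+1} | ...] = (-0.818) * (5)
                   = -4.0900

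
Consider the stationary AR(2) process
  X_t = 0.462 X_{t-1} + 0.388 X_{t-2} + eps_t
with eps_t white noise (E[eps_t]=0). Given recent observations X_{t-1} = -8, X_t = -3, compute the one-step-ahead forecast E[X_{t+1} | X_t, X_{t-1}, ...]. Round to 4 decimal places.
E[X_{t+1} \mid \mathcal F_t] = -4.4900

For an AR(p) model X_t = c + sum_i phi_i X_{t-i} + eps_t, the
one-step-ahead conditional mean is
  E[X_{t+1} | X_t, ...] = c + sum_i phi_i X_{t+1-i}.
Substitute known values:
  E[X_{t+1} | ...] = (0.462) * (-3) + (0.388) * (-8)
                   = -4.4900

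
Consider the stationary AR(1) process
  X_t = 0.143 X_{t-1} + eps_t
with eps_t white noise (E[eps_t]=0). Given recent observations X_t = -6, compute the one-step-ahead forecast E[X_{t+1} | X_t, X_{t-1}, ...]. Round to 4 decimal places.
E[X_{t+1} \mid \mathcal F_t] = -0.8580

For an AR(p) model X_t = c + sum_i phi_i X_{t-i} + eps_t, the
one-step-ahead conditional mean is
  E[X_{t+1} | X_t, ...] = c + sum_i phi_i X_{t+1-i}.
Substitute known values:
  E[X_{t+1} | ...] = (0.143) * (-6)
                   = -0.8580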